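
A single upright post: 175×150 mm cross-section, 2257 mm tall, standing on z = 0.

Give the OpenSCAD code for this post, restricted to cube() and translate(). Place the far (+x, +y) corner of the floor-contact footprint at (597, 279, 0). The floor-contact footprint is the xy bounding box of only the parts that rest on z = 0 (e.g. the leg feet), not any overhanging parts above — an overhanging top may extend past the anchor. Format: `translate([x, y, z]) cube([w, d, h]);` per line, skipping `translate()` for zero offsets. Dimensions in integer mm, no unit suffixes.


translate([422, 129, 0]) cube([175, 150, 2257]);


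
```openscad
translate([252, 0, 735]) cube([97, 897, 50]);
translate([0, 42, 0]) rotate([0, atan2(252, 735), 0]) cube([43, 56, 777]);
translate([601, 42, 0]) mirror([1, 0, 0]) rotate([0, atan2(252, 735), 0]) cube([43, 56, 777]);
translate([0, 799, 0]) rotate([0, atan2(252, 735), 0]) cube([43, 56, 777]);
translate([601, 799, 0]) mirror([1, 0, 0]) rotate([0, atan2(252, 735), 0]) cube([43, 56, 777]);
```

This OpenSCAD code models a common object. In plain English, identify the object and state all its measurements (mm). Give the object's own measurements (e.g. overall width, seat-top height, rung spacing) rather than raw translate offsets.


A sawhorse. A 97×897×50 mm beam (x, y, z) sits on two A-frame leg pairs. Each pair is two raked legs of 43×56 mm section (56 mm along y) splaying symmetrically in x. Each leg rises 735 mm vertically over 252 mm of horizontal reach and is 777 mm long along its own axis. Every leg's outer bottom edge rests on the floor and its outer top edge meets a bottom edge of the beam — the left legs (tilting toward +x) meet the beam's −x bottom edge, the right legs (their mirror images, tilting toward −x) meet its +x bottom edge — so the leg tops tuck under the beam, the beam's underside is 735 mm above the floor, and the feet are 601 mm apart outside-to-outside with the beam centred between them. The two leg pairs are set in 42 mm from either end of the beam.


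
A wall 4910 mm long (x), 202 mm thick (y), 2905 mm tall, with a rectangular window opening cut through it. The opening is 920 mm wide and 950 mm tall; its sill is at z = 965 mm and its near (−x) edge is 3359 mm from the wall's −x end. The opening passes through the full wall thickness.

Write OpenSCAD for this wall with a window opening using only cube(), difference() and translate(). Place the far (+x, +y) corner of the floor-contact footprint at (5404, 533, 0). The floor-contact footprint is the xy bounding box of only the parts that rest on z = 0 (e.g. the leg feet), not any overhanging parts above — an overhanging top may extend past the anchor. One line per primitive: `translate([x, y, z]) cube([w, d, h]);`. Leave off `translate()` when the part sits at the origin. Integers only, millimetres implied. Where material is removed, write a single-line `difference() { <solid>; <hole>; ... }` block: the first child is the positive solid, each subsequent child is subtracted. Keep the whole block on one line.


difference() { translate([494, 331, 0]) cube([4910, 202, 2905]); translate([3853, 331, 965]) cube([920, 202, 950]); }


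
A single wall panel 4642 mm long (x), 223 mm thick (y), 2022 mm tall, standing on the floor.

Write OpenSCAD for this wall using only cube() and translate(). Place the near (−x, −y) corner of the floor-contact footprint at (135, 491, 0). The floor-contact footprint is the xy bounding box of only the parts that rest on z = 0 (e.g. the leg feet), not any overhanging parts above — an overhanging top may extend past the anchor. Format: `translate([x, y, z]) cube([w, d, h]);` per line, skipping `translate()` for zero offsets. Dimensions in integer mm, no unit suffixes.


translate([135, 491, 0]) cube([4642, 223, 2022]);


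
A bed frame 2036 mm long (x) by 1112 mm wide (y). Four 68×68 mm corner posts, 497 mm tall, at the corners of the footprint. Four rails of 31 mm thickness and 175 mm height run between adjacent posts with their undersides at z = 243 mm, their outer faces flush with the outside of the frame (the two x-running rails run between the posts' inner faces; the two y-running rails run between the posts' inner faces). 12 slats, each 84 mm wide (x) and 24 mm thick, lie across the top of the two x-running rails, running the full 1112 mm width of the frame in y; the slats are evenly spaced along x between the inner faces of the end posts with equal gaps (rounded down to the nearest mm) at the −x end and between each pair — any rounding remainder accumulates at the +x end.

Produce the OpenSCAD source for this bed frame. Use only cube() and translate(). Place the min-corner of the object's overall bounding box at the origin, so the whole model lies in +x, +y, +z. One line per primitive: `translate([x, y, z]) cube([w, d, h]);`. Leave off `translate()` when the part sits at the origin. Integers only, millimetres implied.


cube([68, 68, 497]);
translate([0, 1044, 0]) cube([68, 68, 497]);
translate([1968, 0, 0]) cube([68, 68, 497]);
translate([1968, 1044, 0]) cube([68, 68, 497]);
translate([68, 0, 243]) cube([1900, 31, 175]);
translate([68, 1081, 243]) cube([1900, 31, 175]);
translate([0, 68, 243]) cube([31, 976, 175]);
translate([2005, 68, 243]) cube([31, 976, 175]);
translate([136, 0, 418]) cube([84, 1112, 24]);
translate([288, 0, 418]) cube([84, 1112, 24]);
translate([440, 0, 418]) cube([84, 1112, 24]);
translate([592, 0, 418]) cube([84, 1112, 24]);
translate([744, 0, 418]) cube([84, 1112, 24]);
translate([896, 0, 418]) cube([84, 1112, 24]);
translate([1048, 0, 418]) cube([84, 1112, 24]);
translate([1200, 0, 418]) cube([84, 1112, 24]);
translate([1352, 0, 418]) cube([84, 1112, 24]);
translate([1504, 0, 418]) cube([84, 1112, 24]);
translate([1656, 0, 418]) cube([84, 1112, 24]);
translate([1808, 0, 418]) cube([84, 1112, 24]);


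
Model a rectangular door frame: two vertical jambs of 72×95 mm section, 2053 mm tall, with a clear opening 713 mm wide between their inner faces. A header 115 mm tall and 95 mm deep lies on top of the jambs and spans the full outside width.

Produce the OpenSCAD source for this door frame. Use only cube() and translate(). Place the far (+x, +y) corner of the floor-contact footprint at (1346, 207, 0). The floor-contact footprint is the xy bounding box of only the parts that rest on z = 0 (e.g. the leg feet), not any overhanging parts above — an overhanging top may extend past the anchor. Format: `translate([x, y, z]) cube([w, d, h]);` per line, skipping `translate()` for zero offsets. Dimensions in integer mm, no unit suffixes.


translate([489, 112, 0]) cube([72, 95, 2053]);
translate([1274, 112, 0]) cube([72, 95, 2053]);
translate([489, 112, 2053]) cube([857, 95, 115]);


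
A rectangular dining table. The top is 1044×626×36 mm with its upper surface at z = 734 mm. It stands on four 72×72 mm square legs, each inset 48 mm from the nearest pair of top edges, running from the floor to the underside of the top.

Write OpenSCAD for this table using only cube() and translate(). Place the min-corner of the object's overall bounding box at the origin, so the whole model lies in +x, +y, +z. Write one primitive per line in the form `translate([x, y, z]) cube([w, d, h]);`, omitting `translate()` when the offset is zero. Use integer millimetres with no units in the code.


translate([0, 0, 698]) cube([1044, 626, 36]);
translate([48, 48, 0]) cube([72, 72, 698]);
translate([924, 48, 0]) cube([72, 72, 698]);
translate([48, 506, 0]) cube([72, 72, 698]);
translate([924, 506, 0]) cube([72, 72, 698]);


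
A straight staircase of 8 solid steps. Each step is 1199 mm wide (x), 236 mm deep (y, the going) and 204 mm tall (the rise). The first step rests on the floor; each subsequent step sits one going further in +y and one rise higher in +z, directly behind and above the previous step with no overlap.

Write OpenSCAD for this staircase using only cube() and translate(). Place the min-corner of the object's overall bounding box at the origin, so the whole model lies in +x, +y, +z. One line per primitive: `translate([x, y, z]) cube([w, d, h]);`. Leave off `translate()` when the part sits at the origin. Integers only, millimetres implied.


cube([1199, 236, 204]);
translate([0, 236, 204]) cube([1199, 236, 204]);
translate([0, 472, 408]) cube([1199, 236, 204]);
translate([0, 708, 612]) cube([1199, 236, 204]);
translate([0, 944, 816]) cube([1199, 236, 204]);
translate([0, 1180, 1020]) cube([1199, 236, 204]);
translate([0, 1416, 1224]) cube([1199, 236, 204]);
translate([0, 1652, 1428]) cube([1199, 236, 204]);


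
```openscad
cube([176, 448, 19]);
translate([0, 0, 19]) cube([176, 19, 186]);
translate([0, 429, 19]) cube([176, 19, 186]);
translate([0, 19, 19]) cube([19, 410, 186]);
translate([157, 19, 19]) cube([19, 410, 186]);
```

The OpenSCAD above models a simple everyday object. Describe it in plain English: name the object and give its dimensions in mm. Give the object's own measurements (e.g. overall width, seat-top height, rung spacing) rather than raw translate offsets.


An open-topped rectangular box: outside dimensions 176×448×205 mm, with a uniform wall and base thickness of 19 mm. The base is a full 176×448 slab on the floor; four walls sit on top of the base. The front and back walls (the −y and +y sides) span the full width; the two side walls fit between them.


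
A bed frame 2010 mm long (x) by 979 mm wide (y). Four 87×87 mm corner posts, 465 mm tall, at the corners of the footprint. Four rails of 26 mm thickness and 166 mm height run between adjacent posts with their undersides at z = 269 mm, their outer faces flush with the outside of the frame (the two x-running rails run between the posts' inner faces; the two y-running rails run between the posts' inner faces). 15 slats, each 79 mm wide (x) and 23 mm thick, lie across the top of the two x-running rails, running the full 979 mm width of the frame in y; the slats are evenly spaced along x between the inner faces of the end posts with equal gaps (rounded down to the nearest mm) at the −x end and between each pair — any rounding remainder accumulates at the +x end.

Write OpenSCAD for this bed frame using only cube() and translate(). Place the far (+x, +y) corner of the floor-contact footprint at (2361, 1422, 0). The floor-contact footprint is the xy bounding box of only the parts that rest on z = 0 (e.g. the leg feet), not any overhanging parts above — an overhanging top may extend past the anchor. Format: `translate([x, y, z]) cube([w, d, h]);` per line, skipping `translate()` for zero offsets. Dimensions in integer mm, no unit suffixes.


translate([351, 443, 0]) cube([87, 87, 465]);
translate([351, 1335, 0]) cube([87, 87, 465]);
translate([2274, 443, 0]) cube([87, 87, 465]);
translate([2274, 1335, 0]) cube([87, 87, 465]);
translate([438, 443, 269]) cube([1836, 26, 166]);
translate([438, 1396, 269]) cube([1836, 26, 166]);
translate([351, 530, 269]) cube([26, 805, 166]);
translate([2335, 530, 269]) cube([26, 805, 166]);
translate([478, 443, 435]) cube([79, 979, 23]);
translate([597, 443, 435]) cube([79, 979, 23]);
translate([716, 443, 435]) cube([79, 979, 23]);
translate([835, 443, 435]) cube([79, 979, 23]);
translate([954, 443, 435]) cube([79, 979, 23]);
translate([1073, 443, 435]) cube([79, 979, 23]);
translate([1192, 443, 435]) cube([79, 979, 23]);
translate([1311, 443, 435]) cube([79, 979, 23]);
translate([1430, 443, 435]) cube([79, 979, 23]);
translate([1549, 443, 435]) cube([79, 979, 23]);
translate([1668, 443, 435]) cube([79, 979, 23]);
translate([1787, 443, 435]) cube([79, 979, 23]);
translate([1906, 443, 435]) cube([79, 979, 23]);
translate([2025, 443, 435]) cube([79, 979, 23]);
translate([2144, 443, 435]) cube([79, 979, 23]);


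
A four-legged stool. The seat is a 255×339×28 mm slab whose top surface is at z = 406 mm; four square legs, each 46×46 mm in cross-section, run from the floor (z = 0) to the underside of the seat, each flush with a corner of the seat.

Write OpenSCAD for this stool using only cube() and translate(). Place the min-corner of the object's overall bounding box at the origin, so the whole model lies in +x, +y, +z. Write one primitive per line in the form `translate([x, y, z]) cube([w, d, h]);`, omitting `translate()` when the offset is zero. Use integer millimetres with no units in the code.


translate([0, 0, 378]) cube([255, 339, 28]);
cube([46, 46, 378]);
translate([209, 0, 0]) cube([46, 46, 378]);
translate([0, 293, 0]) cube([46, 46, 378]);
translate([209, 293, 0]) cube([46, 46, 378]);


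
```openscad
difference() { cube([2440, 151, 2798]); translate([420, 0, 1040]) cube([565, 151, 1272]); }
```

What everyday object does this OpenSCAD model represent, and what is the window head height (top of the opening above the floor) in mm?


A wall with a window opening. The window head height is 2312 mm.

A wall with a rectangular opening subtracted — a window. Sill at z = 1040, opening 1272 mm tall, so the head is at 1040 + 1272 = 2312 mm.


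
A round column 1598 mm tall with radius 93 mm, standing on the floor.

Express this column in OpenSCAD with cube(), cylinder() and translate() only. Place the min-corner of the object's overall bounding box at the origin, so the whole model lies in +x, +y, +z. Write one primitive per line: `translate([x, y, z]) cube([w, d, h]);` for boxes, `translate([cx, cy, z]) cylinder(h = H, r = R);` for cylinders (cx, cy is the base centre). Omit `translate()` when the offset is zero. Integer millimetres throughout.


translate([93, 93, 0]) cylinder(h = 1598, r = 93);


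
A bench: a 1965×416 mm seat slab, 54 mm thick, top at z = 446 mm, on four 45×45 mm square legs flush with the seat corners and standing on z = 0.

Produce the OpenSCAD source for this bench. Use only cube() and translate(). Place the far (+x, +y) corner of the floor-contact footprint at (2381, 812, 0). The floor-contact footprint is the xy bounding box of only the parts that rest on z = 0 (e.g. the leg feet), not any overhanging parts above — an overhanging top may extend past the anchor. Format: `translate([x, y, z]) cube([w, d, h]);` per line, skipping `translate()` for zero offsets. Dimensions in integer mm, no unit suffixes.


translate([416, 396, 392]) cube([1965, 416, 54]);
translate([416, 396, 0]) cube([45, 45, 392]);
translate([416, 767, 0]) cube([45, 45, 392]);
translate([2336, 396, 0]) cube([45, 45, 392]);
translate([2336, 767, 0]) cube([45, 45, 392]);


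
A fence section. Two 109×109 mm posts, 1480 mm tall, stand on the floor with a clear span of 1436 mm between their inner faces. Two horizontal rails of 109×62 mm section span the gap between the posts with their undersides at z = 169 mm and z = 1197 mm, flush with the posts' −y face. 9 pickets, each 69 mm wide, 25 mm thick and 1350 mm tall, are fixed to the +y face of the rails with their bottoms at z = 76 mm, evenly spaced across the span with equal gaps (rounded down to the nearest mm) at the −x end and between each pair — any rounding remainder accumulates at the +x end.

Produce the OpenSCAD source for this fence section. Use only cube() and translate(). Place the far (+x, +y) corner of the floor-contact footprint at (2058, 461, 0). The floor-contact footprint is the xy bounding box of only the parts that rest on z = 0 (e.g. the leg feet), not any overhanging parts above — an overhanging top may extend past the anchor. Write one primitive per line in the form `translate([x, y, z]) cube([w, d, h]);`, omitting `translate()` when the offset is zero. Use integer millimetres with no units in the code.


translate([404, 352, 0]) cube([109, 109, 1480]);
translate([1949, 352, 0]) cube([109, 109, 1480]);
translate([513, 352, 169]) cube([1436, 109, 62]);
translate([513, 352, 1197]) cube([1436, 109, 62]);
translate([594, 461, 76]) cube([69, 25, 1350]);
translate([744, 461, 76]) cube([69, 25, 1350]);
translate([894, 461, 76]) cube([69, 25, 1350]);
translate([1044, 461, 76]) cube([69, 25, 1350]);
translate([1194, 461, 76]) cube([69, 25, 1350]);
translate([1344, 461, 76]) cube([69, 25, 1350]);
translate([1494, 461, 76]) cube([69, 25, 1350]);
translate([1644, 461, 76]) cube([69, 25, 1350]);
translate([1794, 461, 76]) cube([69, 25, 1350]);


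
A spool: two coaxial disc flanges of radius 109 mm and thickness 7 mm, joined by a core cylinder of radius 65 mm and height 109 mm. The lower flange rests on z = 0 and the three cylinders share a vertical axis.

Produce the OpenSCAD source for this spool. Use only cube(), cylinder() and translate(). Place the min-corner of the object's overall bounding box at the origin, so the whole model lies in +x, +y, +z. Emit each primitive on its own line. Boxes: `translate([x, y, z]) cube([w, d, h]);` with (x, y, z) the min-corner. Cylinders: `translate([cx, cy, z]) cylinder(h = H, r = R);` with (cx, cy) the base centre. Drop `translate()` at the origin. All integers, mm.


translate([109, 109, 0]) cylinder(h = 7, r = 109);
translate([109, 109, 7]) cylinder(h = 109, r = 65);
translate([109, 109, 116]) cylinder(h = 7, r = 109);


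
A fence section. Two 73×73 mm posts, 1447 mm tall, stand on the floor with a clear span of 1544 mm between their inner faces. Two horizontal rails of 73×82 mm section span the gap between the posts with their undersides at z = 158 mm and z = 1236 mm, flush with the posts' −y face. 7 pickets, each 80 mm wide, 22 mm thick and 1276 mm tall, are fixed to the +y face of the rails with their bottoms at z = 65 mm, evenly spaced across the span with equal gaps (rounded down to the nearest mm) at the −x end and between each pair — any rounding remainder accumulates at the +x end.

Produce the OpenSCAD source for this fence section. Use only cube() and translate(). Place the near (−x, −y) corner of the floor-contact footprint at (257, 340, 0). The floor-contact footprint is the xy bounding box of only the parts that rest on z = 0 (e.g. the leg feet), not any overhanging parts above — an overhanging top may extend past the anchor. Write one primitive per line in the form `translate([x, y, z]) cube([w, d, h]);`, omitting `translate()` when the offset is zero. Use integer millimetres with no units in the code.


translate([257, 340, 0]) cube([73, 73, 1447]);
translate([1874, 340, 0]) cube([73, 73, 1447]);
translate([330, 340, 158]) cube([1544, 73, 82]);
translate([330, 340, 1236]) cube([1544, 73, 82]);
translate([453, 413, 65]) cube([80, 22, 1276]);
translate([656, 413, 65]) cube([80, 22, 1276]);
translate([859, 413, 65]) cube([80, 22, 1276]);
translate([1062, 413, 65]) cube([80, 22, 1276]);
translate([1265, 413, 65]) cube([80, 22, 1276]);
translate([1468, 413, 65]) cube([80, 22, 1276]);
translate([1671, 413, 65]) cube([80, 22, 1276]);


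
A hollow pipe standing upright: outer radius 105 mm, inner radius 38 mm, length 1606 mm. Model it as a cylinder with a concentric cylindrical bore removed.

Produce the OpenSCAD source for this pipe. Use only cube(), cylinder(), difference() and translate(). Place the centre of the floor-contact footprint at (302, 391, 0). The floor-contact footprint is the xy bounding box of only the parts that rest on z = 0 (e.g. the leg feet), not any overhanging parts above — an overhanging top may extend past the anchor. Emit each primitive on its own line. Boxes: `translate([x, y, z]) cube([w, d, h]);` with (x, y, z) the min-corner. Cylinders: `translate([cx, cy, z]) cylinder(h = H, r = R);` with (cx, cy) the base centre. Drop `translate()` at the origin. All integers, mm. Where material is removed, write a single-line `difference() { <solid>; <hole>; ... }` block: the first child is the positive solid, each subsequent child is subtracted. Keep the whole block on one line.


difference() { translate([302, 391, 0]) cylinder(h = 1606, r = 105); translate([302, 391, 0]) cylinder(h = 1606, r = 38); }


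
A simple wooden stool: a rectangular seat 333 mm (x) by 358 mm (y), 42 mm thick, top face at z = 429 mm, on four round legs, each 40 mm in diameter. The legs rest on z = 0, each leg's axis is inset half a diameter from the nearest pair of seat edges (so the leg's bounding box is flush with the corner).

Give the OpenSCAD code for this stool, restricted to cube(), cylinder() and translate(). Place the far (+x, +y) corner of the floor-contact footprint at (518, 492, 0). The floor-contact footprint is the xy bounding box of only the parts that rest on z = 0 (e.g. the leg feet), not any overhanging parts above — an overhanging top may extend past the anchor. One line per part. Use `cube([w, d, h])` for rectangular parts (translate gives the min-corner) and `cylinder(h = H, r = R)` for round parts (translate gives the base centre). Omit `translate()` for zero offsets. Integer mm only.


translate([185, 134, 387]) cube([333, 358, 42]);
translate([205, 154, 0]) cylinder(h = 387, r = 20);
translate([498, 154, 0]) cylinder(h = 387, r = 20);
translate([205, 472, 0]) cylinder(h = 387, r = 20);
translate([498, 472, 0]) cylinder(h = 387, r = 20);


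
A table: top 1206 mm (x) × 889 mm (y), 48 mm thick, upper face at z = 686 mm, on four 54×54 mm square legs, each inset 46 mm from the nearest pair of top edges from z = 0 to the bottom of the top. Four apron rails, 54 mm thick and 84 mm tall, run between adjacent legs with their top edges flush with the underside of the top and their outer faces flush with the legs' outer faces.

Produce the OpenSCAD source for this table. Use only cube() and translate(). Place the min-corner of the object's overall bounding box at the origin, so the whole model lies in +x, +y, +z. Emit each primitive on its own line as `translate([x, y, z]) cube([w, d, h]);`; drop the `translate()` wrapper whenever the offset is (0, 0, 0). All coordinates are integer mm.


translate([0, 0, 638]) cube([1206, 889, 48]);
translate([46, 46, 0]) cube([54, 54, 638]);
translate([1106, 46, 0]) cube([54, 54, 638]);
translate([46, 789, 0]) cube([54, 54, 638]);
translate([1106, 789, 0]) cube([54, 54, 638]);
translate([100, 46, 554]) cube([1006, 54, 84]);
translate([100, 789, 554]) cube([1006, 54, 84]);
translate([46, 100, 554]) cube([54, 689, 84]);
translate([1106, 100, 554]) cube([54, 689, 84]);


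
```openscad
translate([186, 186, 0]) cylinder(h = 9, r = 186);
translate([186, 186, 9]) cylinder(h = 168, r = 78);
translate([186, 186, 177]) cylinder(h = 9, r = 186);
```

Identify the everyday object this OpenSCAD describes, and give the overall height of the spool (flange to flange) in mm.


A spool. The overall height is 186 mm.

Three coaxial cylinders, large–small–large — a spool. Two 9 mm flanges and a 168 mm core give 9 + 168 + 9 = 186 mm.


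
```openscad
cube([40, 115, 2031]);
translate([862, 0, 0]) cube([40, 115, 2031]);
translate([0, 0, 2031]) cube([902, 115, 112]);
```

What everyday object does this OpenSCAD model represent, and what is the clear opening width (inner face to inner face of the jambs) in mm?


A door frame. The clear opening width is 822 mm.

Two 2031 mm tall posts with a header on top — a door frame. The left jamb is 40 mm wide at x = 0; the right jamb starts at x = 862. The clear opening is 862 − 40 = 822 mm.


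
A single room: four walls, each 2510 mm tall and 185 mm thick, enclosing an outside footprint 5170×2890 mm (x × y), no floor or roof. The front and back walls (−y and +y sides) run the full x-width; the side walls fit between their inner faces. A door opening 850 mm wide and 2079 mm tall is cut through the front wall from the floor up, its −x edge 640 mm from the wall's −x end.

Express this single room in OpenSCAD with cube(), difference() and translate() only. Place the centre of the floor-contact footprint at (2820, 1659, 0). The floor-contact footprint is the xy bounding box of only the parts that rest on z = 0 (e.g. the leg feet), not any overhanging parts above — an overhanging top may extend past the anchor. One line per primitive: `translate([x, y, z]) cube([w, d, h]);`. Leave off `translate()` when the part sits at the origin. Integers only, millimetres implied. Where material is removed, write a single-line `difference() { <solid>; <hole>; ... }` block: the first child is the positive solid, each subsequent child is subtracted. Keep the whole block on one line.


difference() { translate([235, 214, 0]) cube([5170, 185, 2510]); translate([875, 214, 0]) cube([850, 185, 2079]); }
translate([235, 2919, 0]) cube([5170, 185, 2510]);
translate([235, 399, 0]) cube([185, 2520, 2510]);
translate([5220, 399, 0]) cube([185, 2520, 2510]);


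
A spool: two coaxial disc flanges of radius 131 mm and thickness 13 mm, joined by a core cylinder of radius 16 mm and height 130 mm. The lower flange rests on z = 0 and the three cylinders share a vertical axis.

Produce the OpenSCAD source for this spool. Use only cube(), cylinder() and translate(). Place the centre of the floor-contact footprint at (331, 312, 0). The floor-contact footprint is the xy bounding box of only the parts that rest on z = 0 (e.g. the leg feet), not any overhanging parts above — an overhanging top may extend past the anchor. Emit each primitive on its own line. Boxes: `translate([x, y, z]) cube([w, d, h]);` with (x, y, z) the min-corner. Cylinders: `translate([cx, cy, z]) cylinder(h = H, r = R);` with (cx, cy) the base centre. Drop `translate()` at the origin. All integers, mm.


translate([331, 312, 0]) cylinder(h = 13, r = 131);
translate([331, 312, 13]) cylinder(h = 130, r = 16);
translate([331, 312, 143]) cylinder(h = 13, r = 131);


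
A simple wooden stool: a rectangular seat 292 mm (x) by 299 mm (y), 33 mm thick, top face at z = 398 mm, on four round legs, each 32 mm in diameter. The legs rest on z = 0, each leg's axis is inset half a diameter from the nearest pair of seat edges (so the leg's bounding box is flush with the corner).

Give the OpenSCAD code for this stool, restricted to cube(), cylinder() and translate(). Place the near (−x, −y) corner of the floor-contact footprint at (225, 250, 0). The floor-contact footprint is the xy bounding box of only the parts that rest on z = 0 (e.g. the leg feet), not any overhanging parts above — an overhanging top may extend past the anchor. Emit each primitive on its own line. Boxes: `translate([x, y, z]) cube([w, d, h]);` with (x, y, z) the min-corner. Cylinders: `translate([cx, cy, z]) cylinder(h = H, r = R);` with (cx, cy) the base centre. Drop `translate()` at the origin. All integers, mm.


// leg_h = 398 - 33 = 365
translate([225, 250, 365]) cube([292, 299, 33]);
translate([241, 266, 0]) cylinder(h = 365, r = 16);
translate([501, 266, 0]) cylinder(h = 365, r = 16);
translate([241, 533, 0]) cylinder(h = 365, r = 16);
translate([501, 533, 0]) cylinder(h = 365, r = 16);


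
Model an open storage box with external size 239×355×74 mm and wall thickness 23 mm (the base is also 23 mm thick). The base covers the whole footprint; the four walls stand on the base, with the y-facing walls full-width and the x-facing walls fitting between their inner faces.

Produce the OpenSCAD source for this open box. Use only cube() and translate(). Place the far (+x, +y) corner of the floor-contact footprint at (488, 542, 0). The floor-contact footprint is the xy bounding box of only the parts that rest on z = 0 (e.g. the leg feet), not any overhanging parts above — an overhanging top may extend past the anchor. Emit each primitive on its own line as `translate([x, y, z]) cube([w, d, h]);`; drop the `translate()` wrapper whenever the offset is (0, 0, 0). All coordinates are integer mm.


translate([249, 187, 0]) cube([239, 355, 23]);
translate([249, 187, 23]) cube([239, 23, 51]);
translate([249, 519, 23]) cube([239, 23, 51]);
translate([249, 210, 23]) cube([23, 309, 51]);
translate([465, 210, 23]) cube([23, 309, 51]);


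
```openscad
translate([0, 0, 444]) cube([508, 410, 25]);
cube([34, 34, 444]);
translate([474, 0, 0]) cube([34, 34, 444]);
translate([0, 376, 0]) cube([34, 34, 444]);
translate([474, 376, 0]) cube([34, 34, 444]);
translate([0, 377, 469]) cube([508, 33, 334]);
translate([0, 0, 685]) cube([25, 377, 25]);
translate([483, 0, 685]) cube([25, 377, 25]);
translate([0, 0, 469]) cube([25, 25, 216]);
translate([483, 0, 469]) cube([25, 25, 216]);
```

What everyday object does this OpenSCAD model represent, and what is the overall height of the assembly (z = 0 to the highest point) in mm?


A chair. The overall height is 803 mm.

A slab on four corner posts with a tall panel at the back — a chair. The seat slab sits at z = 444 with thickness 25, and the 334 mm backrest starts at the seat top, so the overall height is 444 + 25 + 334 = 803 mm.


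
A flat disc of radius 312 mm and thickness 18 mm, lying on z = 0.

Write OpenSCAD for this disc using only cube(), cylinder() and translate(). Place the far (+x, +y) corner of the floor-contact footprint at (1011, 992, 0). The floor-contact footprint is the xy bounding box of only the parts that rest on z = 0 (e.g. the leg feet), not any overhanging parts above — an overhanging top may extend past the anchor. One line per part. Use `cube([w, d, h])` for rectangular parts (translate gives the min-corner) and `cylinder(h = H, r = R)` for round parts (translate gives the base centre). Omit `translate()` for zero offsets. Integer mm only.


translate([699, 680, 0]) cylinder(h = 18, r = 312);


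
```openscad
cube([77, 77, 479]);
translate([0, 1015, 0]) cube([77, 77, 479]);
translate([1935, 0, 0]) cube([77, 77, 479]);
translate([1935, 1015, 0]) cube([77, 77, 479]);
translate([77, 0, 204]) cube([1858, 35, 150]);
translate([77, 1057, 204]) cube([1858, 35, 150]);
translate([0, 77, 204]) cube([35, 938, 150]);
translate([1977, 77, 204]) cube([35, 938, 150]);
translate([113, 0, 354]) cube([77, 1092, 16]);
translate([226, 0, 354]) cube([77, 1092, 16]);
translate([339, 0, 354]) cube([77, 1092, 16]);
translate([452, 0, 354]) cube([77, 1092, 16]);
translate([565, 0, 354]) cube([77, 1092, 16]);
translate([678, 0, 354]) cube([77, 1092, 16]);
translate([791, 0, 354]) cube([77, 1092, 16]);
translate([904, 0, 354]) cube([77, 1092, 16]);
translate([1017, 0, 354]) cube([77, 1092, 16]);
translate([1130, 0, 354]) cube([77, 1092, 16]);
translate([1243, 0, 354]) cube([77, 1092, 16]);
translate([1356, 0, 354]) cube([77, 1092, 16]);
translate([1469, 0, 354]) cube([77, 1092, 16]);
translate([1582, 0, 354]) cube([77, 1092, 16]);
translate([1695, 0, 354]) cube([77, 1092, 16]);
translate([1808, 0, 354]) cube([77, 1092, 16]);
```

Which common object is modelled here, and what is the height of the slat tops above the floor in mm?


A bed frame. The slat-top height is 370 mm.

Four posts, four rails, and a row of slats — a bed frame. Slats sit on the rails at z = 204 + 150 = 354; with slat thickness 16, the top is 370 mm.


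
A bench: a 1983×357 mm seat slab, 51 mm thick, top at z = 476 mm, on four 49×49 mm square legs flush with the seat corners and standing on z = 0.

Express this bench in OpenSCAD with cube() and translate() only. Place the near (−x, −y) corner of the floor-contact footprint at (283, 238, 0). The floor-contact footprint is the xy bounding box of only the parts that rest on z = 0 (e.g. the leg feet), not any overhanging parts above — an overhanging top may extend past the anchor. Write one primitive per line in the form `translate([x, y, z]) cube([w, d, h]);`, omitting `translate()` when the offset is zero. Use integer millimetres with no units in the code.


translate([283, 238, 425]) cube([1983, 357, 51]);
translate([283, 238, 0]) cube([49, 49, 425]);
translate([283, 546, 0]) cube([49, 49, 425]);
translate([2217, 238, 0]) cube([49, 49, 425]);
translate([2217, 546, 0]) cube([49, 49, 425]);


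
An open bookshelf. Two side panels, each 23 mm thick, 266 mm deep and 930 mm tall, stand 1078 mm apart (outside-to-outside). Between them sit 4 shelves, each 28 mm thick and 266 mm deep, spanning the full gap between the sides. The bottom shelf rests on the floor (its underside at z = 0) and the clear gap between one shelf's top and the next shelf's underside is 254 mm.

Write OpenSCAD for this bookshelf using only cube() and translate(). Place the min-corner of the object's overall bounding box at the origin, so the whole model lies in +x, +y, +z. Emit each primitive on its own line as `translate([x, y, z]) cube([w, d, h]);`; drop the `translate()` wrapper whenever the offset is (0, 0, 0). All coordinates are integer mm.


cube([23, 266, 930]);
translate([1055, 0, 0]) cube([23, 266, 930]);
translate([23, 0, 0]) cube([1032, 266, 28]);
translate([23, 0, 282]) cube([1032, 266, 28]);
translate([23, 0, 564]) cube([1032, 266, 28]);
translate([23, 0, 846]) cube([1032, 266, 28]);


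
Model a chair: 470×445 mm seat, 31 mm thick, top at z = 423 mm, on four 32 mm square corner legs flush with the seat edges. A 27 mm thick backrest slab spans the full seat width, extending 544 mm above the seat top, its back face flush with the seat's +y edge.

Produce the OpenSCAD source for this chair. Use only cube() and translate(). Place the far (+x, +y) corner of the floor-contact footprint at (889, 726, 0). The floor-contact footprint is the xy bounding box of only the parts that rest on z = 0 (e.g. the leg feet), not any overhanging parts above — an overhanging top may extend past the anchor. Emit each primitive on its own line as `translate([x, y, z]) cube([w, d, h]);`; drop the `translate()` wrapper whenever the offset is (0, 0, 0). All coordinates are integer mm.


translate([419, 281, 392]) cube([470, 445, 31]);
translate([419, 281, 0]) cube([32, 32, 392]);
translate([857, 281, 0]) cube([32, 32, 392]);
translate([419, 694, 0]) cube([32, 32, 392]);
translate([857, 694, 0]) cube([32, 32, 392]);
translate([419, 699, 423]) cube([470, 27, 544]);


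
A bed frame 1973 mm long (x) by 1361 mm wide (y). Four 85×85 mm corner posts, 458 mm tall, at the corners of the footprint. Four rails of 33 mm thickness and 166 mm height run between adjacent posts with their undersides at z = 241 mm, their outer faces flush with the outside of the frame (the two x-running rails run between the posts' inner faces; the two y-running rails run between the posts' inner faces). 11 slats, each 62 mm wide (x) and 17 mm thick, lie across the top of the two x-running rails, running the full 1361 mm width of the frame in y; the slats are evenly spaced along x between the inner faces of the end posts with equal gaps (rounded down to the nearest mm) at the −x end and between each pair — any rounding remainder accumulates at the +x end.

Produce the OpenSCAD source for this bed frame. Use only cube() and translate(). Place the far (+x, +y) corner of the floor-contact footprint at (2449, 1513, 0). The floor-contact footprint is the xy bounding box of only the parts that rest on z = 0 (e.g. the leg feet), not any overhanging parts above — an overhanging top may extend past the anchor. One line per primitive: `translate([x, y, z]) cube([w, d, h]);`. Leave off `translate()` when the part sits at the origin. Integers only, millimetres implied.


translate([476, 152, 0]) cube([85, 85, 458]);
translate([476, 1428, 0]) cube([85, 85, 458]);
translate([2364, 152, 0]) cube([85, 85, 458]);
translate([2364, 1428, 0]) cube([85, 85, 458]);
translate([561, 152, 241]) cube([1803, 33, 166]);
translate([561, 1480, 241]) cube([1803, 33, 166]);
translate([476, 237, 241]) cube([33, 1191, 166]);
translate([2416, 237, 241]) cube([33, 1191, 166]);
translate([654, 152, 407]) cube([62, 1361, 17]);
translate([809, 152, 407]) cube([62, 1361, 17]);
translate([964, 152, 407]) cube([62, 1361, 17]);
translate([1119, 152, 407]) cube([62, 1361, 17]);
translate([1274, 152, 407]) cube([62, 1361, 17]);
translate([1429, 152, 407]) cube([62, 1361, 17]);
translate([1584, 152, 407]) cube([62, 1361, 17]);
translate([1739, 152, 407]) cube([62, 1361, 17]);
translate([1894, 152, 407]) cube([62, 1361, 17]);
translate([2049, 152, 407]) cube([62, 1361, 17]);
translate([2204, 152, 407]) cube([62, 1361, 17]);


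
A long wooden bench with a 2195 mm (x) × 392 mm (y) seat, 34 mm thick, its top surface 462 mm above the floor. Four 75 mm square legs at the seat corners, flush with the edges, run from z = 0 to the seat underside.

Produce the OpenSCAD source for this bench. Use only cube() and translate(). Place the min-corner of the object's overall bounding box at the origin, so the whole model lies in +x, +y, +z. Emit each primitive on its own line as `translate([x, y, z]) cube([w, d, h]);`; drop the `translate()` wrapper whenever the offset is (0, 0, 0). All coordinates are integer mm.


// leg_h = 462 − 34 = 428
translate([0, 0, 428]) cube([2195, 392, 34]);
cube([75, 75, 428]);
translate([0, 317, 0]) cube([75, 75, 428]);
translate([2120, 0, 0]) cube([75, 75, 428]);
translate([2120, 317, 0]) cube([75, 75, 428]);


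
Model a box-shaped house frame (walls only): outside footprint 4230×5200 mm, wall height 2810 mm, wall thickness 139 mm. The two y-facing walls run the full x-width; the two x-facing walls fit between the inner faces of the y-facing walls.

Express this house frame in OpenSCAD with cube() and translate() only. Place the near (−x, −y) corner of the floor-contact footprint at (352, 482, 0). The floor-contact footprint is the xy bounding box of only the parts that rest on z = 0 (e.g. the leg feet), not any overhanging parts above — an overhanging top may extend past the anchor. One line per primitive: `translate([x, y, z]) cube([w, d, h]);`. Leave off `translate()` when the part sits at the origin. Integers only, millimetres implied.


translate([352, 482, 0]) cube([4230, 139, 2810]);
translate([352, 5543, 0]) cube([4230, 139, 2810]);
translate([352, 621, 0]) cube([139, 4922, 2810]);
translate([4443, 621, 0]) cube([139, 4922, 2810]);


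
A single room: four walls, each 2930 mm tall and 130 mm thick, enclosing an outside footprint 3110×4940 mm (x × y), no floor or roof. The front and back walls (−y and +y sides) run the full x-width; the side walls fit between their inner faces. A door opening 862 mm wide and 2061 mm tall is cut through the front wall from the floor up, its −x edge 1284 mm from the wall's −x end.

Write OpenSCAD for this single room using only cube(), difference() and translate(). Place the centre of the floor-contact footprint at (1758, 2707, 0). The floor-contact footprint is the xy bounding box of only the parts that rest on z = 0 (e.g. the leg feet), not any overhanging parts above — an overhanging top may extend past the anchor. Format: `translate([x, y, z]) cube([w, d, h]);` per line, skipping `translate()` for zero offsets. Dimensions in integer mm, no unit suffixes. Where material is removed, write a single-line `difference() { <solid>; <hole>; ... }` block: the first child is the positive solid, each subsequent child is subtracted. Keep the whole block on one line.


difference() { translate([203, 237, 0]) cube([3110, 130, 2930]); translate([1487, 237, 0]) cube([862, 130, 2061]); }
translate([203, 5047, 0]) cube([3110, 130, 2930]);
translate([203, 367, 0]) cube([130, 4680, 2930]);
translate([3183, 367, 0]) cube([130, 4680, 2930]);


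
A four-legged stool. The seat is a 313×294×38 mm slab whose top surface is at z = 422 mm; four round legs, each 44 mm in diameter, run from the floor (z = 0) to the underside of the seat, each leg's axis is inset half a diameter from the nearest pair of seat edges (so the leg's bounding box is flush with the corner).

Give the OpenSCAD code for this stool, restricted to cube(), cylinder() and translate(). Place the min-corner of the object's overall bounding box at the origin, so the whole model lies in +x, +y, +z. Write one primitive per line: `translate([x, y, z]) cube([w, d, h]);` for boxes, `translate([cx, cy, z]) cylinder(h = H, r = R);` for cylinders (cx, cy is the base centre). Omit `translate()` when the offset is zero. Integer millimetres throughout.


translate([0, 0, 384]) cube([313, 294, 38]);
translate([22, 22, 0]) cylinder(h = 384, r = 22);
translate([291, 22, 0]) cylinder(h = 384, r = 22);
translate([22, 272, 0]) cylinder(h = 384, r = 22);
translate([291, 272, 0]) cylinder(h = 384, r = 22);


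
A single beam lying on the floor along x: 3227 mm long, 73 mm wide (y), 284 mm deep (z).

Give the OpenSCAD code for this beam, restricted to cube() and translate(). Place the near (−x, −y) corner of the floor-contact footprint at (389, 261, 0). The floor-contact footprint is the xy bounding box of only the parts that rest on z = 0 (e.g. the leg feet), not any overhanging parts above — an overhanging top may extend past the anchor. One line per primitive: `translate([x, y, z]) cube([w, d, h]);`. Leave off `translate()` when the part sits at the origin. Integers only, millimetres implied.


translate([389, 261, 0]) cube([3227, 73, 284]);
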